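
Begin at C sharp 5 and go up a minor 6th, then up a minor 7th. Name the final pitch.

G 6

Up a minor sixth from C#5: A5 (8 semitones up).
A5 up a minor seventh → G6 (10 semitones).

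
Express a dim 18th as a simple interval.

Subtracting seven from the interval number removes an octave: 18 − 14 = 4.
So a diminished eighteenth is 2 octaves plus a diminished fourth. The quality is unchanged.

diminished fourth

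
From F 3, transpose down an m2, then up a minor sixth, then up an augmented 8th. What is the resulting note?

C sharp 5

Down a minor second from F3: E3 (1 semitone down).
E3 up a minor sixth → C4 (8 semitones).
Up an augmented octave from C4: C#5 (13 semitones up).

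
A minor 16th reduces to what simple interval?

Each octave removed subtracts seven from the number: 16 − 14 = 2.
So a minor sixteenth is 2 octaves plus a minor second. The quality is unchanged.

minor second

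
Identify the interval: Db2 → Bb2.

major sixth

D to B spans six letter names (D-E-F-G-A-B), so the interval is some kind of sixth.
Counting semitones, Db2→Bb2 is 9, which is the major sixth.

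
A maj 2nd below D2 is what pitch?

C2

Two letter names down from D: C.
Moving 2 semitones down from D2 (the size of a major second) reaches C2.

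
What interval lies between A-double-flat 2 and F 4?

A to F spans six letter names (A-B-C-D-E-F), plus an octave — that makes it a thirteenth of some quality.
The major thirteenth is 21 semitones; here we have 22, one semitone wider: augmented.
(Equivalently, a compound augmented sixth: an augmented sixth plus an octave.)

augmented thirteenth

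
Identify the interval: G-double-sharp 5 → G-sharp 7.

diminished 15th

G to G is the same letter name, plus 2 octaves — that makes it a fifteenth of some quality.
G##5 to G#7 spans 23 semitones — one semitone narrower than the perfect fifteenth (24) — giving a diminished fifteenth.
(Equivalently, a compound diminished octave: a diminished octave plus an octave.)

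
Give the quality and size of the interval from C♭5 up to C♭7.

P15

C to C is the same letter name, plus 2 octaves, so the interval is some kind of fifteenth.
Counting semitones, Cb5→Cb7 is 24, which is the perfect fifteenth.
(Equivalently, a compound perfect octave: a perfect octave plus an octave.)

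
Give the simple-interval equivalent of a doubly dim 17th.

Subtracting seven from the interval number removes an octave: 17 − 14 = 3.
So a doubly diminished seventeenth is 2 octaves plus a doubly diminished third. The quality is unchanged.

doubly diminished third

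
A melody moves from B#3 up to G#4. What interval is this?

B to G spans six letter names (B-C-D-E-F-G): a sixth.
A major sixth would be 9 semitones, but B#3 to G#4 is 8 — one semitone narrower, making it a minor sixth.

minor 6th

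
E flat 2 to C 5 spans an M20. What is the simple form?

major 6th

Take out 2 octaves (14 from the number): 20 − 14 = 6.
So a major twentieth is 2 octaves plus a major sixth. The quality is unchanged.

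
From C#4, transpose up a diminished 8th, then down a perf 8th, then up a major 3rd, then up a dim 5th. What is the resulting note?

Bb4

C#4 up a diminished octave → C5 (11 semitones).
A perfect octave down from C5 is C4.
C4 up a major third → E4 (4 semitones).
A diminished fifth up from E4 is Bb4.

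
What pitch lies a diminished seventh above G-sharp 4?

Counting seven letter names up from G lands on F.
A diminished seventh is 9 semitones; 9 semitones up from G#4 gives F5.

F 5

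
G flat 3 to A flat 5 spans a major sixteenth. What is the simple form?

M2

Take out 2 octaves (14 from the number): 16 − 14 = 2.
So a major sixteenth is 2 octaves plus a major second. The quality is unchanged.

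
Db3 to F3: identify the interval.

D to F spans three letter names (D-E-F), so the interval is some kind of third.
Counting semitones, Db3→F3 is 4, which is the major third.

major 3rd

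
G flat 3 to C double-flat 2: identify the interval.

Descending from Gb3 to Cbb2 is the same interval as ascending Cbb2 to Gb3.
C to G spans five letter names (C-D-E-F-G), plus an octave: a twelfth.
A perfect twelfth would be 19 semitones; Cbb2 to Gb3 is 20, one semitone wider, so the interval is augmented.
(Equivalently, a compound augmented fifth: an augmented fifth plus an octave.)

A12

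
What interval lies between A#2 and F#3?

m6

A to F spans six letter names (A-B-C-D-E-F), so the interval is some kind of sixth.
A#2 to F#3 is 8 semitones, a half step short of the major sixth (9), so this is minor.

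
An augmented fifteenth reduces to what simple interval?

Subtracting seven from the interval number removes an octave: 15 − 7 = 8.
Quality carries through unchanged, so the simple form is an augmented octave.

augmented 8th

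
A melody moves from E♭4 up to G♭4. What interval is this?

E to G spans three letter names (E-F-G): a third.
At 3 semitones, Eb4→Gb4 falls one short of a major third: minor.

minor 3rd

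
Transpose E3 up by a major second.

Counting two letter names up from E lands on F.
A major second is 2 semitones; 2 semitones up from E3 gives F#3.

F#3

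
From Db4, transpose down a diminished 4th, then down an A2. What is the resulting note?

Down a diminished fourth from Db4: A3 (4 semitones down).
A3 down an augmented second → Gb3 (3 semitones).

Gb3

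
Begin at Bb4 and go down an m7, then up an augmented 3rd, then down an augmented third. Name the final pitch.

Bb4 down a minor seventh → C4 (10 semitones).
C4 up an augmented third → E#4 (5 semitones).
E#4 down an augmented third → C4 (5 semitones).

C4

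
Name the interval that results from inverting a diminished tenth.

augmented 6th

First reduce the compound diminished tenth to its simple form, a diminished third.
Inverted interval numbers add to nine, so a third pairs with a sixth (3 + 6 = 9).
The quality also flips — diminished becomes augmented — giving an augmented sixth.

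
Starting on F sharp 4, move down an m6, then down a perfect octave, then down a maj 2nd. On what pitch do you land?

G sharp 2

Down a minor sixth from F#4: A#3 (8 semitones down).
A perfect octave down from A#3 is A#2.
A#2 down a major second → G#2 (2 semitones).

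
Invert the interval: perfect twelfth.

perfect 4th

First reduce the compound perfect twelfth to its simple form, a perfect fifth.
Inverted interval numbers add to nine, so a fifth pairs with a fourth (5 + 4 = 9).
The quality also flips — perfect stays perfect — giving a perfect fourth.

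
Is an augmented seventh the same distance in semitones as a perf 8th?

Yes

An augmented seventh = 12 semitones = a perfect octave; enharmonically equal.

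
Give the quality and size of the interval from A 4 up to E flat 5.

diminished 5th

A to E spans five letter names (A-B-C-D-E) — that makes it a fifth of some quality.
A perfect fifth would be 7 semitones; A4 to Eb5 is 6, one semitone narrower, so the interval is diminished.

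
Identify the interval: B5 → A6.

B to A spans seven letter names (B-C-D-E-F-G-A) — that makes it a seventh of some quality.
B5 to A6 is 10 semitones, a half step short of the major seventh (11), so this is minor.

minor seventh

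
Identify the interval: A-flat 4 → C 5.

A to C spans three letter names (A-B-C) — that makes it a third of some quality.
Ab4 to C5 is 4 semitones, matching the major third exactly, so the quality is major.

major third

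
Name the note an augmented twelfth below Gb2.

Cbb1

Five letters down from G (plus an octave) reaches C.
Moving 20 semitones down from Gb2 (the size of an augmented twelfth) reaches Cbb1.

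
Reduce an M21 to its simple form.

major seventh

Each octave removed subtracts seven from the number: 21 − 14 = 7.
So a major twenty-first is 2 octaves plus a major seventh. The quality is unchanged.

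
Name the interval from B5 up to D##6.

B to D spans three letter names (B-C-D): a third.
A major third would be 4 semitones; B5 to D##6 is 5, one semitone wider, so the interval is augmented.

A3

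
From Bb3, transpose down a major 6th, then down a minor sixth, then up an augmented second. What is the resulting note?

Bb3 down a major sixth → Db3 (9 semitones).
Db3 down a minor sixth → F2 (8 semitones).
An augmented second up from F2 is G#2.

G#2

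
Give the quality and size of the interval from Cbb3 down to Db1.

Descending from Cbb3 to Db1 is the same interval as ascending Db1 to Cbb3.
D to C spans seven letter names (D-E-F-G-A-B-C), plus an octave, so the interval is some kind of fourteenth.
The major fourteenth is 23 semitones; here we have 21, two semitones narrower: diminished.
(Equivalently, a compound diminished seventh: a diminished seventh plus an octave.)

diminished fourteenth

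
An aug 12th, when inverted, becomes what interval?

diminished fourth

First reduce the compound augmented twelfth to its simple form, an augmented fifth.
Inverted interval numbers add to nine, so a fifth pairs with a fourth (5 + 4 = 9).
The quality also flips — augmented becomes diminished — giving a diminished fourth.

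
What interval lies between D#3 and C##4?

D to C spans seven letter names (D-E-F-G-A-B-C): a seventh.
D#3 to C##4 is 11 semitones, matching the major seventh exactly, so the quality is major.

major seventh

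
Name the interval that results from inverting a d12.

First reduce the compound diminished twelfth to its simple form, a diminished fifth.
The rule of nine gives the new number: 9 − 5 = 4, so a fifth becomes a fourth.
The quality also flips — diminished becomes augmented — giving an augmented fourth.

A4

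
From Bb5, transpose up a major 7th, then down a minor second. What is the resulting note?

Bb5 up a major seventh → A6 (11 semitones).
Down a minor second from A6: G#6 (1 semitone down).

G#6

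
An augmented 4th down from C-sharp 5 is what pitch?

The fourth takes the letter from C down to G.
Moving 6 semitones down from C#5 (the size of an augmented fourth) reaches G4.

G 4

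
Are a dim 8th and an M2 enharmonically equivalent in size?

11 semitones (diminished octave) vs 2 semitones (major second): not equal.

No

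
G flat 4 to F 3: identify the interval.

Descending from Gb4 to F3 is the same interval as ascending F3 to Gb4.
F to G spans two letter names (F-G), plus an octave, so the interval is some kind of ninth.
A major ninth would be 14 semitones, but F3 to Gb4 is 13 — one semitone narrower, making it a minor ninth.
(Equivalently, a compound minor second: a minor second plus an octave.)

minor 9th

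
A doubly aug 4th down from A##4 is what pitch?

E4

Four letter names down from A: E.
Moving 7 semitones down from A##4 (the size of a doubly augmented fourth) reaches E4.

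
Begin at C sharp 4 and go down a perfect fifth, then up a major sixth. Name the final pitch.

D sharp 4

Down a perfect fifth from C#4: F#3 (7 semitones down).
A major sixth up from F#3 is D#4.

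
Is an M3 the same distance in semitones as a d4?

A major third spans 4 semitones, and a diminished fourth also spans 4 semitones — they're enharmonic.

Yes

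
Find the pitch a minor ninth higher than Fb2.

Gbb3

Two letters up from F (plus an octave) reaches G.
A minor ninth is 13 semitones; 13 semitones up from Fb2 gives Gbb3.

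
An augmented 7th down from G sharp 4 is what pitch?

A flat 3

Counting seven letter names down from G lands on A.
Moving 12 semitones down from G#4 (the size of an augmented seventh) reaches Ab3.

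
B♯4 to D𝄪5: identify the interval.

major third

B to D spans three letter names (B-C-D): a third.
Counting semitones, B#4→D##5 is 4, which is the major third.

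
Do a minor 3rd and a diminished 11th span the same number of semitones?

A minor third is 3 semitones but a diminished eleventh is 16 semitones — different sizes.

No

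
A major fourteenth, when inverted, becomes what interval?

minor second

First reduce the compound major fourteenth to its simple form, a major seventh.
Inverted interval numbers add to nine, so a seventh pairs with a second (7 + 2 = 9).
And major becomes minor under inversion, so we get a minor second.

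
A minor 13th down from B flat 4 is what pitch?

D 3

Counting six letter names plus an octave down from B lands on D.
A minor thirteenth spans 20 semitones, so from Bb4 the target pitch is D3.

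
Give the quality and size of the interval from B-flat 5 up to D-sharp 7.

B to D spans three letter names (B-C-D), plus an octave — that makes it a tenth of some quality.
The major tenth is 16 semitones; here we have 17, one semitone wider: augmented.
(Equivalently, a compound augmented third: an augmented third plus an octave.)

A10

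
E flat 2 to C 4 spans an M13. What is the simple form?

major sixth

Take out an octave (7 from the number): 13 − 7 = 6.
Quality carries through unchanged, so the simple form is a major sixth.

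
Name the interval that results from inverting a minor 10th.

First reduce the compound minor tenth to its simple form, a minor third.
Inverted interval numbers add to nine, so a third pairs with a sixth (3 + 6 = 9).
Quality inverts too: minor becomes major. That makes the inversion a major sixth.

M6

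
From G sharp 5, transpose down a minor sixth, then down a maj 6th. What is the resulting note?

A minor sixth down from G#5 is B#4.
B#4 down a major sixth → D#4 (9 semitones).

D sharp 4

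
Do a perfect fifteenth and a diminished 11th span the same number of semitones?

No

A perfect fifteenth spans 24 semitones; a diminished eleventh spans 16 semitones. They differ by 8.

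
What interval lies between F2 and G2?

F to G spans two letter names (F-G), so the interval is some kind of second.
The major second spans 2 semitones, and F2 to G2 is exactly 2 semitones — so this is a major second.

major second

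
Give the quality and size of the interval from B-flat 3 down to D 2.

Descending from Bb3 to D2 is the same interval as ascending D2 to Bb3.
D to B spans six letter names (D-E-F-G-A-B), plus an octave — that makes it a thirteenth of some quality.
A major thirteenth would be 21 semitones, but D2 to Bb3 is 20 — one semitone narrower, making it a minor thirteenth.
(Equivalently, a compound minor sixth: a minor sixth plus an octave.)

minor 13th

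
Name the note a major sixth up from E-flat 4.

C 5

Counting six letter names up from E lands on C.
A major sixth is 9 semitones; 9 semitones up from Eb4 gives C5.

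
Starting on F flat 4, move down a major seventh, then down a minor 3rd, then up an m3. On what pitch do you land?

G double-flat 3

A major seventh down from Fb4 is Gbb3.
Gbb3 down a minor third → Ebb3 (3 semitones).
A minor third up from Ebb3 is Gbb3.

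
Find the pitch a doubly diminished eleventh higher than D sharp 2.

G flat 3

The eleventh's letter: D up four letter names plus an octave → G.
Moving 15 semitones up from D#2 (the size of a doubly diminished eleventh) reaches Gb3.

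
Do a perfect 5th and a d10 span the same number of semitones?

No

7 semitones (perfect fifth) vs 14 semitones (diminished tenth): not equal.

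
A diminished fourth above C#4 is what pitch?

F4

Four letter names up from C: F.
Moving 4 semitones up from C#4 (the size of a diminished fourth) reaches F4.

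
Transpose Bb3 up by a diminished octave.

For an octave the letter name doesn't change: still B, an octave up.
Moving 11 semitones up from Bb3 (the size of a diminished octave) reaches Bbb4.

Bbb4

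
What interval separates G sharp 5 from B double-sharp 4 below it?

Descending from G#5 to B##4 is the same interval as ascending B##4 to G#5.
B to G spans six letter names (B-C-D-E-F-G): a sixth.
A major sixth would be 9 semitones; B##4 to G#5 is 7, two semitones narrower, so the interval is diminished.

diminished sixth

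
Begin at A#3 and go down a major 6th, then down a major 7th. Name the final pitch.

Down a major sixth from A#3: C#3 (9 semitones down).
A major seventh down from C#3 is D2.

D2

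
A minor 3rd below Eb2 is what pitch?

The third takes the letter from E down to C.
A minor third spans 3 semitones, so from Eb2 the target pitch is C2.

C2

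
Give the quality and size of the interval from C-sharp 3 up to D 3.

C to D spans two letter names (C-D), so the interval is some kind of second.
C#3 to D3 is 1 semitone, a half step short of the major second (2), so this is minor.

minor second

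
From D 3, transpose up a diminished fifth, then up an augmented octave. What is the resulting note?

A 4

D3 up a diminished fifth → Ab3 (6 semitones).
Up an augmented octave from Ab3: A4 (13 semitones up).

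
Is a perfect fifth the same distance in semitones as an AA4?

A perfect fifth = 7 semitones = a doubly augmented fourth; enharmonically equal.

Yes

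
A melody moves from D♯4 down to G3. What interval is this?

Descending from D#4 to G3 is the same interval as ascending G3 to D#4.
G to D spans five letter names (G-A-B-C-D), so the interval is some kind of fifth.
The perfect fifth is 7 semitones; here we have 8, one semitone wider: augmented.

augmented fifth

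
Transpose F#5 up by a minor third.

A5

Counting three letter names up from F lands on A.
Moving 3 semitones up from F#5 (the size of a minor third) reaches A5.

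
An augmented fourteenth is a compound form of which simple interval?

augmented seventh

Subtracting seven from the interval number removes an octave: 14 − 7 = 7.
So an augmented fourteenth is an octave plus an augmented seventh. The quality is unchanged.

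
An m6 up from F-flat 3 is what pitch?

The sixth takes the letter from F up to D.
A minor sixth is 8 semitones; 8 semitones up from Fb3 gives Dbb4.

D-double-flat 4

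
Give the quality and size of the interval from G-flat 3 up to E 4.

augmented 6th

G to E spans six letter names (G-A-B-C-D-E): a sixth.
The major sixth is 9 semitones; here we have 10, one semitone wider: augmented.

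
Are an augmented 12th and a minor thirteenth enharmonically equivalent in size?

An augmented twelfth spans 20 semitones, and a minor thirteenth also spans 20 semitones — they're enharmonic.

Yes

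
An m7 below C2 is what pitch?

D1

Counting seven letter names down from C lands on D.
Moving 10 semitones down from C2 (the size of a minor seventh) reaches D1.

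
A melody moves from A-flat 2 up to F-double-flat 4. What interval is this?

d13

A to F spans six letter names (A-B-C-D-E-F), plus an octave — that makes it a thirteenth of some quality.
Ab2 to Fbb4 spans 19 semitones — two semitones narrower than the major thirteenth (21) — giving a diminished thirteenth.
(Equivalently, a compound diminished sixth: a diminished sixth plus an octave.)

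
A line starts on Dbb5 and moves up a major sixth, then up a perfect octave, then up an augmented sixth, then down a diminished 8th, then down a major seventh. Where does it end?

A5

Dbb5 up a major sixth → Bbb5 (9 semitones).
Up a perfect octave from Bbb5: Bbb6 (12 semitones up).
Up an augmented sixth from Bbb6: G7 (10 semitones up).
G7 down a diminished octave → G#6 (11 semitones).
G#6 down a major seventh → A5 (11 semitones).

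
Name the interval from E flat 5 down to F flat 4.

major 7th

Descending from Eb5 to Fb4 is the same interval as ascending Fb4 to Eb5.
F to E spans seven letter names (F-G-A-B-C-D-E) — that makes it a seventh of some quality.
The major seventh spans 11 semitones, and Fb4 to Eb5 is exactly 11 semitones — so this is a major seventh.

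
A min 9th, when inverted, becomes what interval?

major 7th

First reduce the compound minor ninth to its simple form, a minor second.
Interval numbers invert to sum to nine: 2 + 7 = 9, so a second inverts to a seventh.
The quality also flips — minor becomes major — giving a major seventh.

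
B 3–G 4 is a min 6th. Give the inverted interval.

major third

Inverted interval numbers add to nine, so a sixth pairs with a third (6 + 3 = 9).
And minor becomes major under inversion, so we get a major third.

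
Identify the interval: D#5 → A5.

d5

D to A spans five letter names (D-E-F-G-A) — that makes it a fifth of some quality.
D#5 to A5 spans 6 semitones — one semitone narrower than the perfect fifth (7) — giving a diminished fifth.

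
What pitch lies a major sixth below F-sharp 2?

A 1

Six letter names down from F: A.
A major sixth is 9 semitones; 9 semitones down from F#2 gives A1.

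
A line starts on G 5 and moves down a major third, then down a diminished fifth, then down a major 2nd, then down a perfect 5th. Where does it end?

C 4

G5 down a major third → Eb5 (4 semitones).
Down a diminished fifth from Eb5: A4 (6 semitones down).
A4 down a major second → G4 (2 semitones).
G4 down a perfect fifth → C4 (7 semitones).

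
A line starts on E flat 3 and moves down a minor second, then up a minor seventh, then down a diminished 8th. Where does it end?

C sharp 3

A minor second down from Eb3 is D3.
D3 up a minor seventh → C4 (10 semitones).
Down a diminished octave from C4: C#3 (11 semitones down).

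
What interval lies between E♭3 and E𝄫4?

diminished octave

E to E is the same letter name, plus an octave — that makes it an octave of some quality.
The perfect octave is 12 semitones; here we have 11, one semitone narrower: diminished.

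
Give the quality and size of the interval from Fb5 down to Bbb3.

Descending from Fb5 to Bbb3 is the same interval as ascending Bbb3 to Fb5.
B to F spans five letter names (B-C-D-E-F), plus an octave: a twelfth.
The perfect twelfth spans 19 semitones, and Bbb3 to Fb5 is exactly 19 semitones — so this is a perfect twelfth.
(Equivalently, a compound perfect fifth: a perfect fifth plus an octave.)

perfect 12th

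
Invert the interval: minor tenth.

major 6th

First reduce the compound minor tenth to its simple form, a minor third.
Inverted interval numbers add to nine, so a third pairs with a sixth (3 + 6 = 9).
And minor becomes major under inversion, so we get a major sixth.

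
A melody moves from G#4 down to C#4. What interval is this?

P5

Descending from G#4 to C#4 is the same interval as ascending C#4 to G#4.
C to G spans five letter names (C-D-E-F-G): a fifth.
Counting semitones, C#4→G#4 is 7, which is the perfect fifth.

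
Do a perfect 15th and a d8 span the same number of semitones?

No

24 semitones (perfect fifteenth) vs 11 semitones (diminished octave): not equal.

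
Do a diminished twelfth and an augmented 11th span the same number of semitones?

A diminished twelfth = 18 semitones = an augmented eleventh; enharmonically equal.

Yes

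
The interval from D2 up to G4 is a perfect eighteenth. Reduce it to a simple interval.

Subtracting seven from the interval number removes an octave: 18 − 14 = 4.
Quality carries through unchanged, so the simple form is a perfect fourth.

perfect fourth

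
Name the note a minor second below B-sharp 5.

A-double-sharp 5

Counting two letter names down from B lands on A.
A minor second is 1 semitone; 1 semitone down from B#5 gives A##5.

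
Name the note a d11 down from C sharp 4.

G double-sharp 2

Four letters down from C (plus an octave) reaches G.
Moving 16 semitones down from C#4 (the size of a diminished eleventh) reaches G##2.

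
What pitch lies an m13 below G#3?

B#1

The thirteenth's letter: G down six letter names plus an octave → B.
Moving 20 semitones down from G#3 (the size of a minor thirteenth) reaches B#1.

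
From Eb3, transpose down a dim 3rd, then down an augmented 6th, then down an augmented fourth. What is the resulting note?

Bbb1

Eb3 down a diminished third → C#3 (2 semitones).
An augmented sixth down from C#3 is Eb2.
An augmented fourth down from Eb2 is Bbb1.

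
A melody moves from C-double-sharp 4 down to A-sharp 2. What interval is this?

Descending from C##4 to A#2 is the same interval as ascending A#2 to C##4.
A to C spans three letter names (A-B-C), plus an octave: a tenth.
Counting semitones, A#2→C##4 is 16, which is the major tenth.
(Equivalently, a compound major third: a major third plus an octave.)

major 10th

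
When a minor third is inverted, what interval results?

major sixth

Interval numbers invert to sum to nine: 3 + 6 = 9, so a third inverts to a sixth.
Quality inverts too: minor becomes major. That makes the inversion a major sixth.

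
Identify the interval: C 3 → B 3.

C to B spans seven letter names (C-D-E-F-G-A-B) — that makes it a seventh of some quality.
The major seventh spans 11 semitones, and C3 to B3 is exactly 11 semitones — so this is a major seventh.

major seventh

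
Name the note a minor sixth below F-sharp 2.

The sixth takes the letter from F down to A.
A minor sixth is 8 semitones; 8 semitones down from F#2 gives A#1.

A-sharp 1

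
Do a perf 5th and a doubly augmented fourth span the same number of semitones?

Both span 7 semitones: a perfect fifth and a doubly augmented fourth are the same chromatic distance.

Yes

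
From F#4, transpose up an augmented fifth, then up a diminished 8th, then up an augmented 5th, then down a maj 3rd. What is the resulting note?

F#4 up an augmented fifth → C##5 (8 semitones).
Up a diminished octave from C##5: C#6 (11 semitones up).
An augmented fifth up from C#6 is G##6.
G##6 down a major third → E#6 (4 semitones).

E#6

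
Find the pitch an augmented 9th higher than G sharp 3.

Counting two letter names plus an octave up from G lands on A.
An augmented ninth spans 15 semitones, so from G#3 the target pitch is A##4.

A double-sharp 4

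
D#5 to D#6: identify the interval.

D to D is the same letter name, plus an octave, so the interval is some kind of octave.
The perfect octave spans 12 semitones, and D#5 to D#6 is exactly 12 semitones — so this is a perfect octave.

perfect octave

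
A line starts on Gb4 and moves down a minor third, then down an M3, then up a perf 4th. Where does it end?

Fb4

A minor third down from Gb4 is Eb4.
Down a major third from Eb4: Cb4 (4 semitones down).
Up a perfect fourth from Cb4: Fb4 (5 semitones up).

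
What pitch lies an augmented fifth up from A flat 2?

E 3

The fifth takes the letter from A up to E.
An augmented fifth spans 8 semitones, so from Ab2 the target pitch is E3.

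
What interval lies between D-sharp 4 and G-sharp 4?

P4

D to G spans four letter names (D-E-F-G) — that makes it a fourth of some quality.
D#4 to G#4 is 5 semitones, matching the perfect fourth exactly, so the quality is perfect.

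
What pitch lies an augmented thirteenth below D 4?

F flat 2

The thirteenth's letter: D down six letter names plus an octave → F.
Moving 22 semitones down from D4 (the size of an augmented thirteenth) reaches Fb2.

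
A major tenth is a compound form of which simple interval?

Each octave removed subtracts seven from the number: 10 − 7 = 3.
That makes a major tenth a compound major third — an octave plus a major third.

M3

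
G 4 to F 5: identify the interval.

G to F spans seven letter names (G-A-B-C-D-E-F) — that makes it a seventh of some quality.
G4 to F5 is 10 semitones, a half step short of the major seventh (11), so this is minor.

minor seventh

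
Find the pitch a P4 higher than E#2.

A#2

Counting four letter names up from E lands on A.
Moving 5 semitones up from E#2 (the size of a perfect fourth) reaches A#2.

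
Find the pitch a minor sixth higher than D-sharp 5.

B 5

Counting six letter names up from D lands on B.
A minor sixth spans 8 semitones, so from D#5 the target pitch is B5.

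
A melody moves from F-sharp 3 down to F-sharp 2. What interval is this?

perfect octave

Descending from F#3 to F#2 is the same interval as ascending F#2 to F#3.
F to F is the same letter name, plus an octave: an octave.
The perfect octave spans 12 semitones, and F#2 to F#3 is exactly 12 semitones — so this is a perfect octave.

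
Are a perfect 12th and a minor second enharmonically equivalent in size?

19 semitones (perfect twelfth) vs 1 semitone (minor second): not equal.

No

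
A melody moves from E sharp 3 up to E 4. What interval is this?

diminished 8th

E to E is the same letter name, plus an octave — that makes it an octave of some quality.
A perfect octave would be 12 semitones; E#3 to E4 is 11, one semitone narrower, so the interval is diminished.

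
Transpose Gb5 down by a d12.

C4

Five letters down from G (plus an octave) reaches C.
A diminished twelfth is 18 semitones; 18 semitones down from Gb5 gives C4.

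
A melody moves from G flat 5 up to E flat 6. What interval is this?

G to E spans six letter names (G-A-B-C-D-E), so the interval is some kind of sixth.
The major sixth spans 9 semitones, and Gb5 to Eb6 is exactly 9 semitones — so this is a major sixth.

major sixth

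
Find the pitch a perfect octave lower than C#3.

An octave keeps the letter name C, an octave down from C.
Moving 12 semitones down from C#3 (the size of a perfect octave) reaches C#2.

C#2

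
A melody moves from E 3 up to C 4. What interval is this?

E to C spans six letter names (E-F-G-A-B-C), so the interval is some kind of sixth.
E3 to C4 is 8 semitones, a half step short of the major sixth (9), so this is minor.

minor sixth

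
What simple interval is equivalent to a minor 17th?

Subtracting seven from the interval number removes an octave: 17 − 14 = 3.
Quality carries through unchanged, so the simple form is a minor third.

minor 3rd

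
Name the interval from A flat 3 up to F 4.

major sixth

A to F spans six letter names (A-B-C-D-E-F): a sixth.
Ab3 to F4 is 9 semitones, matching the major sixth exactly, so the quality is major.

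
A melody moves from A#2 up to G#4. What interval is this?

A to G spans seven letter names (A-B-C-D-E-F-G), plus an octave: a fourteenth.
A major fourteenth would be 23 semitones, but A#2 to G#4 is 22 — one semitone narrower, making it a minor fourteenth.
(Equivalently, a compound minor seventh: a minor seventh plus an octave.)

minor fourteenth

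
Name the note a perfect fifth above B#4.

The fifth takes the letter from B up to F.
A perfect fifth is 7 semitones; 7 semitones up from B#4 gives F##5.

F##5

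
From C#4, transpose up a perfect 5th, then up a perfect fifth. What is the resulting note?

A perfect fifth up from C#4 is G#4.
Up a perfect fifth from G#4: D#5 (7 semitones up).

D#5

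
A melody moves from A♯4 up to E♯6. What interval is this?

perfect 12th

A to E spans five letter names (A-B-C-D-E), plus an octave, so the interval is some kind of twelfth.
The perfect twelfth spans 19 semitones, and A#4 to E#6 is exactly 19 semitones — so this is a perfect twelfth.
(Equivalently, a compound perfect fifth: a perfect fifth plus an octave.)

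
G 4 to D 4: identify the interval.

Descending from G4 to D4 is the same interval as ascending D4 to G4.
D to G spans four letter names (D-E-F-G): a fourth.
Counting semitones, D4→G4 is 5, which is the perfect fourth.

perfect 4th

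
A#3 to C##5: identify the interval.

major tenth

A to C spans three letter names (A-B-C), plus an octave — that makes it a tenth of some quality.
A#3 to C##5 is 16 semitones, matching the major tenth exactly, so the quality is major.
(Equivalently, a compound major third: a major third plus an octave.)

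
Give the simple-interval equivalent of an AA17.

doubly augmented 3rd

Subtracting seven from the interval number removes an octave: 17 − 14 = 3.
Quality carries through unchanged, so the simple form is a doubly augmented third.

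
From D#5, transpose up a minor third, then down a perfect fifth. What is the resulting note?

B4

Up a minor third from D#5: F#5 (3 semitones up).
F#5 down a perfect fifth → B4 (7 semitones).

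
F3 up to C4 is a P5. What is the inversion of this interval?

Interval numbers invert to sum to nine: 5 + 4 = 9, so a fifth inverts to a fourth.
Quality inverts too: perfect stays perfect. That makes the inversion a perfect fourth.

P4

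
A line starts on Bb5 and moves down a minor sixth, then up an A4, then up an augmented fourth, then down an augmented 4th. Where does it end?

Bb5 down a minor sixth → D5 (8 semitones).
An augmented fourth up from D5 is G#5.
An augmented fourth up from G#5 is C##6.
C##6 down an augmented fourth → G#5 (6 semitones).

G#5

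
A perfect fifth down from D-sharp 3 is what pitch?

G-sharp 2

Five letter names down from D: G.
Moving 7 semitones down from D#3 (the size of a perfect fifth) reaches G#2.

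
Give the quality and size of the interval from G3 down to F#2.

minor 9th

Descending from G3 to F#2 is the same interval as ascending F#2 to G3.
F to G spans two letter names (F-G), plus an octave — that makes it a ninth of some quality.
F#2 to G3 is 13 semitones, a half step short of the major ninth (14), so this is minor.
(Equivalently, a compound minor second: a minor second plus an octave.)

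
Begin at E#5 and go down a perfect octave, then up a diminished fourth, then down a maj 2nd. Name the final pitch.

A perfect octave down from E#5 is E#4.
E#4 up a diminished fourth → A4 (4 semitones).
A4 down a major second → G4 (2 semitones).

G4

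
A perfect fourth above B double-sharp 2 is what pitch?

Four letter names up from B: E.
A perfect fourth spans 5 semitones, so from B##2 the target pitch is E##3.

E double-sharp 3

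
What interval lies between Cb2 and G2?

C to G spans five letter names (C-D-E-F-G), so the interval is some kind of fifth.
The perfect fifth is 7 semitones; here we have 8, one semitone wider: augmented.

augmented 5th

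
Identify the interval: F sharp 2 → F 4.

diminished fifteenth

F to F is the same letter name, plus 2 octaves: a fifteenth.
F#2 to F4 spans 23 semitones — one semitone narrower than the perfect fifteenth (24) — giving a diminished fifteenth.
(Equivalently, a compound diminished octave: a diminished octave plus an octave.)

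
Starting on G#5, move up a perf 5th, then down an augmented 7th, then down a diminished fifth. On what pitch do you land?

Up a perfect fifth from G#5: D#6 (7 semitones up).
D#6 down an augmented seventh → Eb5 (12 semitones).
Down a diminished fifth from Eb5: A4 (6 semitones down).

A4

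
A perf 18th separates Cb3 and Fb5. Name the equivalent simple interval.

Subtracting seven from the interval number removes an octave: 18 − 14 = 4.
Quality carries through unchanged, so the simple form is a perfect fourth.

P4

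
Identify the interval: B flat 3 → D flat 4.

B to D spans three letter names (B-C-D): a third.
A major third would be 4 semitones, but Bb3 to Db4 is 3 — one semitone narrower, making it a minor third.

minor third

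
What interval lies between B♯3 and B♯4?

perfect octave

B to B is the same letter name, plus an octave: an octave.
Counting semitones, B#3→B#4 is 12, which is the perfect octave.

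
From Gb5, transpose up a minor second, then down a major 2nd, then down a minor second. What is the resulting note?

Fb5

Up a minor second from Gb5: Abb5 (1 semitone up).
Down a major second from Abb5: Gbb5 (2 semitones down).
Down a minor second from Gbb5: Fb5 (1 semitone down).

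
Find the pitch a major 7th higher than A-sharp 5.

G-double-sharp 6

The seventh takes the letter from A up to G.
A major seventh is 11 semitones; 11 semitones up from A#5 gives G##6.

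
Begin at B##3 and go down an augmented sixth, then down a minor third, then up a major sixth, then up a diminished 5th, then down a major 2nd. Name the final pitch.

An augmented sixth down from B##3 is D#3.
A minor third down from D#3 is B#2.
A major sixth up from B#2 is G##3.
G##3 up a diminished fifth → D#4 (6 semitones).
A major second down from D#4 is C#4.

C#4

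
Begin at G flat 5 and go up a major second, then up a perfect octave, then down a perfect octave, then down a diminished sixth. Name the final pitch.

C sharp 5

Gb5 up a major second → Ab5 (2 semitones).
Up a perfect octave from Ab5: Ab6 (12 semitones up).
Down a perfect octave from Ab6: Ab5 (12 semitones down).
Down a diminished sixth from Ab5: C#5 (7 semitones down).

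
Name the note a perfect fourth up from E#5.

Four letter names up from E: A.
A perfect fourth spans 5 semitones, so from E#5 the target pitch is A#5.

A#5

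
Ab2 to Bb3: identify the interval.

major 9th

A to B spans two letter names (A-B), plus an octave — that makes it a ninth of some quality.
Ab2 to Bb3 is 14 semitones, matching the major ninth exactly, so the quality is major.
(Equivalently, a compound major second: a major second plus an octave.)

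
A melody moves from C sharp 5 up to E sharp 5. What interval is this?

major third

C to E spans three letter names (C-D-E): a third.
C#5 to E#5 is 4 semitones, matching the major third exactly, so the quality is major.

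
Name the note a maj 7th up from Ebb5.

Db6

Seven letter names up from E: D.
Moving 11 semitones up from Ebb5 (the size of a major seventh) reaches Db6.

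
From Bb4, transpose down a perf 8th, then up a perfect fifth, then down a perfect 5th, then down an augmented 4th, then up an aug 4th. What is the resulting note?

Bb4 down a perfect octave → Bb3 (12 semitones).
Up a perfect fifth from Bb3: F4 (7 semitones up).
Down a perfect fifth from F4: Bb3 (7 semitones down).
Bb3 down an augmented fourth → Fb3 (6 semitones).
Fb3 up an augmented fourth → Bb3 (6 semitones).

Bb3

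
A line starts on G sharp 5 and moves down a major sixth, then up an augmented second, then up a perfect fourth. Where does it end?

G#5 down a major sixth → B4 (9 semitones).
An augmented second up from B4 is C##5.
Up a perfect fourth from C##5: F##5 (5 semitones up).

F double-sharp 5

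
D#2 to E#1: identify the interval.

m7

Descending from D#2 to E#1 is the same interval as ascending E#1 to D#2.
E to D spans seven letter names (E-F-G-A-B-C-D) — that makes it a seventh of some quality.
At 10 semitones, E#1→D#2 falls one short of a major seventh: minor.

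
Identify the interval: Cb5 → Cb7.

C to C is the same letter name, plus 2 octaves, so the interval is some kind of fifteenth.
The perfect fifteenth spans 24 semitones, and Cb5 to Cb7 is exactly 24 semitones — so this is a perfect fifteenth.
(Equivalently, a compound perfect octave: a perfect octave plus an octave.)

perfect fifteenth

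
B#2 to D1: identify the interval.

Descending from B#2 to D1 is the same interval as ascending D1 to B#2.
D to B spans six letter names (D-E-F-G-A-B), plus an octave: a thirteenth.
A major thirteenth would be 21 semitones; D1 to B#2 is 22, one semitone wider, so the interval is augmented.
(Equivalently, a compound augmented sixth: an augmented sixth plus an octave.)

augmented thirteenth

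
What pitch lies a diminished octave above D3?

Db4

An octave keeps the letter name D, an octave up from D.
A diminished octave spans 11 semitones, so from D3 the target pitch is Db4.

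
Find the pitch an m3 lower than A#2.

Counting three letter names down from A lands on F.
A minor third spans 3 semitones, so from A#2 the target pitch is F##2.

F##2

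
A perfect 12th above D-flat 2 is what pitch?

Counting five letter names plus an octave up from D lands on A.
Moving 19 semitones up from Db2 (the size of a perfect twelfth) reaches Ab3.

A-flat 3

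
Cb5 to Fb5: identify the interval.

C to F spans four letter names (C-D-E-F), so the interval is some kind of fourth.
The perfect fourth spans 5 semitones, and Cb5 to Fb5 is exactly 5 semitones — so this is a perfect fourth.

P4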